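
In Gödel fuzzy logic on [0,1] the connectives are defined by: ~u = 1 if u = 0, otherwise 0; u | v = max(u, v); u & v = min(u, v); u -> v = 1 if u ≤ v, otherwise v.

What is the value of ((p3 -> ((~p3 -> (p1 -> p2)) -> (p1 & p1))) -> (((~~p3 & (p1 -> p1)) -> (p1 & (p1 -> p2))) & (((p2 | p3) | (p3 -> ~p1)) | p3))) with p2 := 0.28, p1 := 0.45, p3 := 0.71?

~p3: Gödel ¬ of 0.71 = 0 (operand ≠ 0)
(p1 -> p2): 0.45 > 0.28, so result = 0.28
(~p3 -> (p1 -> p2)): 0 ≤ 0.28, so result = 1
(p1 & p1) = min(0.45, 0.45) = 0.45
((~p3 -> (p1 -> p2)) -> (p1 & p1)): 1 > 0.45, so result = 0.45
(p3 -> ((~p3 -> (p1 -> p2)) -> (p1 & p1))): 0.71 > 0.45, so result = 0.45
~p3: Gödel ¬ of 0.71 = 0 (operand ≠ 0)
~~p3: Gödel ¬ of 0 = 1 (operand is 0)
(p1 -> p1): 0.45 ≤ 0.45, so result = 1
(~~p3 & (p1 -> p1)) = min(1, 1) = 1
(p1 -> p2): 0.45 > 0.28, so result = 0.28
(p1 & (p1 -> p2)) = min(0.45, 0.28) = 0.28
((~~p3 & (p1 -> p1)) -> (p1 & (p1 -> p2))): 1 > 0.28, so result = 0.28
(p2 | p3) = max(0.28, 0.71) = 0.71
~p1: Gödel ¬ of 0.45 = 0 (operand ≠ 0)
(p3 -> ~p1): 0.71 > 0, so result = 0
((p2 | p3) | (p3 -> ~p1)) = max(0.71, 0) = 0.71
(((p2 | p3) | (p3 -> ~p1)) | p3) = max(0.71, 0.71) = 0.71
(((~~p3 & (p1 -> p1)) -> (p1 & (p1 -> p2))) & (((p2 | p3) | (p3 -> ~p1)) | p3)) = min(0.28, 0.71) = 0.28
((p3 -> ((~p3 -> (p1 -> p2)) -> (p1 & p1))) -> (((~~p3 & (p1 -> p1)) -> (p1 & (p1 -> p2))) & (((p2 | p3) | (p3 -> ~p1)) | p3))): 0.45 > 0.28, so result = 0.28

0.28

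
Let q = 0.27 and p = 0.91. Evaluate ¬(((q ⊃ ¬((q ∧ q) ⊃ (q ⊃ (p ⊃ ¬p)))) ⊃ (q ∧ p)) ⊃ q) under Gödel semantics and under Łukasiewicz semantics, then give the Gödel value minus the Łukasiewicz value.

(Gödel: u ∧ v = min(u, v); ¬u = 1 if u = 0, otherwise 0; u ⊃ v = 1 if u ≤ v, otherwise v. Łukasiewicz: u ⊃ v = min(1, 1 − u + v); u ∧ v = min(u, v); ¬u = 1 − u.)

Gödel evaluation:
  (q ∧ q) = min(0.27, 0.27) = 0.27
  ¬p: Gödel ¬ of 0.91 = 0 (operand ≠ 0)
  (p ⊃ ¬p): 0.91 > 0, so result = 0
  (q ⊃ (p ⊃ ¬p)): 0.27 > 0, so result = 0
  ((q ∧ q) ⊃ (q ⊃ (p ⊃ ¬p))): 0.27 > 0, so result = 0
  ¬((q ∧ q) ⊃ (q ⊃ (p ⊃ ¬p))): Gödel ¬ of 0 = 1 (operand is 0)
  (q ⊃ ¬((q ∧ q) ⊃ (q ⊃ (p ⊃ ¬p)))): 0.27 ≤ 1, so result = 1
  (q ∧ p) = min(0.27, 0.91) = 0.27
  ((q ⊃ ¬((q ∧ q) ⊃ (q ⊃ (p ⊃ ¬p)))) ⊃ (q ∧ p)): 1 > 0.27, so result = 0.27
  (((q ⊃ ¬((q ∧ q) ⊃ (q ⊃ (p ⊃ ¬p)))) ⊃ (q ∧ p)) ⊃ q): 0.27 ≤ 0.27, so result = 1
  ¬(((q ⊃ ¬((q ∧ q) ⊃ (q ⊃ (p ⊃ ¬p)))) ⊃ (q ∧ p)) ⊃ q): Gödel ¬ of 1 = 0 (operand ≠ 0)
  Gödel value = 0
Łukasiewicz evaluation:
  (q ∧ q) = min(0.27, 0.27) = 0.27
  ¬p: Łukasiewicz ¬ gives 1 − 0.91 = 0.09
  (p ⊃ ¬p): min(1, 1 − 0.91 + 0.09) = 0.18
  (q ⊃ (p ⊃ ¬p)): min(1, 1 − 0.27 + 0.18) = 0.91
  ((q ∧ q) ⊃ (q ⊃ (p ⊃ ¬p))): min(1, 1 − 0.27 + 0.91) = 1
  ¬((q ∧ q) ⊃ (q ⊃ (p ⊃ ¬p))): Łukasiewicz ¬ gives 1 − 1 = 0
  (q ⊃ ¬((q ∧ q) ⊃ (q ⊃ (p ⊃ ¬p)))): min(1, 1 − 0.27 + 0) = 0.73
  (q ∧ p) = min(0.27, 0.91) = 0.27
  ((q ⊃ ¬((q ∧ q) ⊃ (q ⊃ (p ⊃ ¬p)))) ⊃ (q ∧ p)): min(1, 1 − 0.73 + 0.27) = 0.54
  (((q ⊃ ¬((q ∧ q) ⊃ (q ⊃ (p ⊃ ¬p)))) ⊃ (q ∧ p)) ⊃ q): min(1, 1 − 0.54 + 0.27) = 0.73
  ¬(((q ⊃ ¬((q ∧ q) ⊃ (q ⊃ (p ⊃ ¬p)))) ⊃ (q ∧ p)) ⊃ q): Łukasiewicz ¬ gives 1 − 0.73 = 0.27
  Łukasiewicz value = 0.27
Difference: 0 − 0.27 = -0.27

-0.27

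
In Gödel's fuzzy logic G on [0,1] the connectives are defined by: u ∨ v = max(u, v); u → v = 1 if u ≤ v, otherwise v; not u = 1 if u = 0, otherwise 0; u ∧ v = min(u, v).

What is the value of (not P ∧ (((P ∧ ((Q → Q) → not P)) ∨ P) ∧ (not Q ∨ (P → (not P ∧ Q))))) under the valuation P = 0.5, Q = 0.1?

not P: Gödel ¬ of 0.5 = 0 (operand ≠ 0)
(Q → Q): 0.1 ≤ 0.1, so result = 1
not P: Gödel ¬ of 0.5 = 0 (operand ≠ 0)
((Q → Q) → not P): 1 > 0, so result = 0
(P ∧ ((Q → Q) → not P)) = min(0.5, 0) = 0
((P ∧ ((Q → Q) → not P)) ∨ P) = max(0, 0.5) = 0.5
not Q: Gödel ¬ of 0.1 = 0 (operand ≠ 0)
not P: Gödel ¬ of 0.5 = 0 (operand ≠ 0)
(not P ∧ Q) = min(0, 0.1) = 0
(P → (not P ∧ Q)): 0.5 > 0, so result = 0
(not Q ∨ (P → (not P ∧ Q))) = max(0, 0) = 0
(((P ∧ ((Q → Q) → not P)) ∨ P) ∧ (not Q ∨ (P → (not P ∧ Q)))) = min(0.5, 0) = 0
(not P ∧ (((P ∧ ((Q → Q) → not P)) ∨ P) ∧ (not Q ∨ (P → (not P ∧ Q))))) = min(0, 0) = 0

0.00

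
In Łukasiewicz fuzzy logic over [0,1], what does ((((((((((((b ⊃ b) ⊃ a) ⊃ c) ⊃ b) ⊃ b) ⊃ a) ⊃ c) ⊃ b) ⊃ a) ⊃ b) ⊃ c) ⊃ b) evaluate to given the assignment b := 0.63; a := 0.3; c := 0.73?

(b ⊃ b): min(1, 1 − 0.63 + 0.63) = 1
((b ⊃ b) ⊃ a): min(1, 1 − 1 + 0.3) = 0.3
(((b ⊃ b) ⊃ a) ⊃ c): min(1, 1 − 0.3 + 0.73) = 1
((((b ⊃ b) ⊃ a) ⊃ c) ⊃ b): min(1, 1 − 1 + 0.63) = 0.63
(((((b ⊃ b) ⊃ a) ⊃ c) ⊃ b) ⊃ b): min(1, 1 − 0.63 + 0.63) = 1
((((((b ⊃ b) ⊃ a) ⊃ c) ⊃ b) ⊃ b) ⊃ a): min(1, 1 − 1 + 0.3) = 0.3
(((((((b ⊃ b) ⊃ a) ⊃ c) ⊃ b) ⊃ b) ⊃ a) ⊃ c): min(1, 1 − 0.3 + 0.73) = 1
((((((((b ⊃ b) ⊃ a) ⊃ c) ⊃ b) ⊃ b) ⊃ a) ⊃ c) ⊃ b): min(1, 1 − 1 + 0.63) = 0.63
(((((((((b ⊃ b) ⊃ a) ⊃ c) ⊃ b) ⊃ b) ⊃ a) ⊃ c) ⊃ b) ⊃ a): min(1, 1 − 0.63 + 0.3) = 0.67
((((((((((b ⊃ b) ⊃ a) ⊃ c) ⊃ b) ⊃ b) ⊃ a) ⊃ c) ⊃ b) ⊃ a) ⊃ b): min(1, 1 − 0.67 + 0.63) = 0.96
(((((((((((b ⊃ b) ⊃ a) ⊃ c) ⊃ b) ⊃ b) ⊃ a) ⊃ c) ⊃ b) ⊃ a) ⊃ b) ⊃ c): min(1, 1 − 0.96 + 0.73) = 0.77
((((((((((((b ⊃ b) ⊃ a) ⊃ c) ⊃ b) ⊃ b) ⊃ a) ⊃ c) ⊃ b) ⊃ a) ⊃ b) ⊃ c) ⊃ b): min(1, 1 − 0.77 + 0.63) = 0.86

0.86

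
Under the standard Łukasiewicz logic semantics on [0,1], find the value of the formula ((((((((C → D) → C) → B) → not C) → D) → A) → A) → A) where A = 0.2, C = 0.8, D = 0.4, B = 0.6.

0.40

(C → D): min(1, 1 − 0.8 + 0.4) = 0.6
((C → D) → C): min(1, 1 − 0.6 + 0.8) = 1
(((C → D) → C) → B): min(1, 1 − 1 + 0.6) = 0.6
not C: Łukasiewicz ¬ gives 1 − 0.8 = 0.2
((((C → D) → C) → B) → not C): min(1, 1 − 0.6 + 0.2) = 0.6
(((((C → D) → C) → B) → not C) → D): min(1, 1 − 0.6 + 0.4) = 0.8
((((((C → D) → C) → B) → not C) → D) → A): min(1, 1 − 0.8 + 0.2) = 0.4
(((((((C → D) → C) → B) → not C) → D) → A) → A): min(1, 1 − 0.4 + 0.2) = 0.8
((((((((C → D) → C) → B) → not C) → D) → A) → A) → A): min(1, 1 − 0.8 + 0.2) = 0.4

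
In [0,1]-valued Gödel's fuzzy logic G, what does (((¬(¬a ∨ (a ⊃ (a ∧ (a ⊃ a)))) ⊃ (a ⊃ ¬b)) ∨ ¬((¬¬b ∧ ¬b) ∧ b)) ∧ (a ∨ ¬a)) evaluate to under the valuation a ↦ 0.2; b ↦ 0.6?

¬a: Gödel ¬ of 0.2 = 0 (operand ≠ 0)
(a ⊃ a): 0.2 ≤ 0.2, so result = 1
(a ∧ (a ⊃ a)) = min(0.2, 1) = 0.2
(a ⊃ (a ∧ (a ⊃ a))): 0.2 ≤ 0.2, so result = 1
(¬a ∨ (a ⊃ (a ∧ (a ⊃ a)))) = max(0, 1) = 1
¬(¬a ∨ (a ⊃ (a ∧ (a ⊃ a)))): Gödel ¬ of 1 = 0 (operand ≠ 0)
¬b: Gödel ¬ of 0.6 = 0 (operand ≠ 0)
(a ⊃ ¬b): 0.2 > 0, so result = 0
(¬(¬a ∨ (a ⊃ (a ∧ (a ⊃ a)))) ⊃ (a ⊃ ¬b)): 0 ≤ 0, so result = 1
¬b: Gödel ¬ of 0.6 = 0 (operand ≠ 0)
¬¬b: Gödel ¬ of 0 = 1 (operand is 0)
¬b: Gödel ¬ of 0.6 = 0 (operand ≠ 0)
(¬¬b ∧ ¬b) = min(1, 0) = 0
((¬¬b ∧ ¬b) ∧ b) = min(0, 0.6) = 0
¬((¬¬b ∧ ¬b) ∧ b): Gödel ¬ of 0 = 1 (operand is 0)
((¬(¬a ∨ (a ⊃ (a ∧ (a ⊃ a)))) ⊃ (a ⊃ ¬b)) ∨ ¬((¬¬b ∧ ¬b) ∧ b)) = max(1, 1) = 1
¬a: Gödel ¬ of 0.2 = 0 (operand ≠ 0)
(a ∨ ¬a) = max(0.2, 0) = 0.2
(((¬(¬a ∨ (a ⊃ (a ∧ (a ⊃ a)))) ⊃ (a ⊃ ¬b)) ∨ ¬((¬¬b ∧ ¬b) ∧ b)) ∧ (a ∨ ¬a)) = min(1, 0.2) = 0.2

0.20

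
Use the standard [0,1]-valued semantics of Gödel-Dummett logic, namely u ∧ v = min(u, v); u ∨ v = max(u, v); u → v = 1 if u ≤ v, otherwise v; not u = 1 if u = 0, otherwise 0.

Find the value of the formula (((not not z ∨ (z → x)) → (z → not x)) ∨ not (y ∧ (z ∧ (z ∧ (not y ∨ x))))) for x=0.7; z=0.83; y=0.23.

0.00

not z: Gödel ¬ of 0.83 = 0 (operand ≠ 0)
not not z: Gödel ¬ of 0 = 1 (operand is 0)
(z → x): 0.83 > 0.7, so result = 0.7
(not not z ∨ (z → x)) = max(1, 0.7) = 1
not x: Gödel ¬ of 0.7 = 0 (operand ≠ 0)
(z → not x): 0.83 > 0, so result = 0
((not not z ∨ (z → x)) → (z → not x)): 1 > 0, so result = 0
not y: Gödel ¬ of 0.23 = 0 (operand ≠ 0)
(not y ∨ x) = max(0, 0.7) = 0.7
(z ∧ (not y ∨ x)) = min(0.83, 0.7) = 0.7
(z ∧ (z ∧ (not y ∨ x))) = min(0.83, 0.7) = 0.7
(y ∧ (z ∧ (z ∧ (not y ∨ x)))) = min(0.23, 0.7) = 0.23
not (y ∧ (z ∧ (z ∧ (not y ∨ x)))): Gödel ¬ of 0.23 = 0 (operand ≠ 0)
(((not not z ∨ (z → x)) → (z → not x)) ∨ not (y ∧ (z ∧ (z ∧ (not y ∨ x))))) = max(0, 0) = 0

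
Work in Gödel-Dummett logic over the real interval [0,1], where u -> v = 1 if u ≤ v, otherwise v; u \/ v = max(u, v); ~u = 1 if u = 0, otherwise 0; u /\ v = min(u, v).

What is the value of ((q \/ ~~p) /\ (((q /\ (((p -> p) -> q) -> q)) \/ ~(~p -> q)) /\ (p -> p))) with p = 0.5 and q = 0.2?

~p: Gödel ¬ of 0.5 = 0 (operand ≠ 0)
~~p: Gödel ¬ of 0 = 1 (operand is 0)
(q \/ ~~p) = max(0.2, 1) = 1
(p -> p): 0.5 ≤ 0.5, so result = 1
((p -> p) -> q): 1 > 0.2, so result = 0.2
(((p -> p) -> q) -> q): 0.2 ≤ 0.2, so result = 1
(q /\ (((p -> p) -> q) -> q)) = min(0.2, 1) = 0.2
~p: Gödel ¬ of 0.5 = 0 (operand ≠ 0)
(~p -> q): 0 ≤ 0.2, so result = 1
~(~p -> q): Gödel ¬ of 1 = 0 (operand ≠ 0)
((q /\ (((p -> p) -> q) -> q)) \/ ~(~p -> q)) = max(0.2, 0) = 0.2
(p -> p): 0.5 ≤ 0.5, so result = 1
(((q /\ (((p -> p) -> q) -> q)) \/ ~(~p -> q)) /\ (p -> p)) = min(0.2, 1) = 0.2
((q \/ ~~p) /\ (((q /\ (((p -> p) -> q) -> q)) \/ ~(~p -> q)) /\ (p -> p))) = min(1, 0.2) = 0.2

0.20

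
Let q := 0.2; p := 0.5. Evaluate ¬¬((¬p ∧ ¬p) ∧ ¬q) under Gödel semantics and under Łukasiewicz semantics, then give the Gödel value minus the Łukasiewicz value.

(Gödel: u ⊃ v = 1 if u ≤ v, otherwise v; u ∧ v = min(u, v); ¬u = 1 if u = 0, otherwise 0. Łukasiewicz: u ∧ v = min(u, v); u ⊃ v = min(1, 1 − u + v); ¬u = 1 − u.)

-0.50

Gödel evaluation:
  ¬p: Gödel ¬ of 0.5 = 0 (operand ≠ 0)
  ¬p: Gödel ¬ of 0.5 = 0 (operand ≠ 0)
  (¬p ∧ ¬p) = min(0, 0) = 0
  ¬q: Gödel ¬ of 0.2 = 0 (operand ≠ 0)
  ((¬p ∧ ¬p) ∧ ¬q) = min(0, 0) = 0
  ¬((¬p ∧ ¬p) ∧ ¬q): Gödel ¬ of 0 = 1 (operand is 0)
  ¬¬((¬p ∧ ¬p) ∧ ¬q): Gödel ¬ of 1 = 0 (operand ≠ 0)
  Gödel value = 0
Łukasiewicz evaluation:
  ¬p: Łukasiewicz ¬ gives 1 − 0.5 = 0.5
  ¬p: Łukasiewicz ¬ gives 1 − 0.5 = 0.5
  (¬p ∧ ¬p) = min(0.5, 0.5) = 0.5
  ¬q: Łukasiewicz ¬ gives 1 − 0.2 = 0.8
  ((¬p ∧ ¬p) ∧ ¬q) = min(0.5, 0.8) = 0.5
  ¬((¬p ∧ ¬p) ∧ ¬q): Łukasiewicz ¬ gives 1 − 0.5 = 0.5
  ¬¬((¬p ∧ ¬p) ∧ ¬q): Łukasiewicz ¬ gives 1 − 0.5 = 0.5
  Łukasiewicz value = 0.5
Difference: 0 − 0.5 = -0.50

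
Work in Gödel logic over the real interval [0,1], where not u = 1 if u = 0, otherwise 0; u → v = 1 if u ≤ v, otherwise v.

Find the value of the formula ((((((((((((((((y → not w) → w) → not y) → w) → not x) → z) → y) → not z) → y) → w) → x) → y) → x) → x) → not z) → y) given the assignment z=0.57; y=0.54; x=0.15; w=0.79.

not w: Gödel ¬ of 0.79 = 0 (operand ≠ 0)
(y → not w): 0.54 > 0, so result = 0
((y → not w) → w): 0 ≤ 0.79, so result = 1
not y: Gödel ¬ of 0.54 = 0 (operand ≠ 0)
(((y → not w) → w) → not y): 1 > 0, so result = 0
((((y → not w) → w) → not y) → w): 0 ≤ 0.79, so result = 1
not x: Gödel ¬ of 0.15 = 0 (operand ≠ 0)
(((((y → not w) → w) → not y) → w) → not x): 1 > 0, so result = 0
((((((y → not w) → w) → not y) → w) → not x) → z): 0 ≤ 0.57, so result = 1
(((((((y → not w) → w) → not y) → w) → not x) → z) → y): 1 > 0.54, so result = 0.54
not z: Gödel ¬ of 0.57 = 0 (operand ≠ 0)
((((((((y → not w) → w) → not y) → w) → not x) → z) → y) → not z): 0.54 > 0, so result = 0
(((((((((y → not w) → w) → not y) → w) → not x) → z) → y) → not z) → y): 0 ≤ 0.54, so result = 1
((((((((((y → not w) → w) → not y) → w) → not x) → z) → y) → not z) → y) → w): 1 > 0.79, so result = 0.79
(((((((((((y → not w) → w) → not y) → w) → not x) → z) → y) → not z) → y) → w) → x): 0.79 > 0.15, so result = 0.15
((((((((((((y → not w) → w) → not y) → w) → not x) → z) → y) → not z) → y) → w) → x) → y): 0.15 ≤ 0.54, so result = 1
(((((((((((((y → not w) → w) → not y) → w) → not x) → z) → y) → not z) → y) → w) → x) → y) → x): 1 > 0.15, so result = 0.15
((((((((((((((y → not w) → w) → not y) → w) → not x) → z) → y) → not z) → y) → w) → x) → y) → x) → x): 0.15 ≤ 0.15, so result = 1
not z: Gödel ¬ of 0.57 = 0 (operand ≠ 0)
(((((((((((((((y → not w) → w) → not y) → w) → not x) → z) → y) → not z) → y) → w) → x) → y) → x) → x) → not z): 1 > 0, so result = 0
((((((((((((((((y → not w) → w) → not y) → w) → not x) → z) → y) → not z) → y) → w) → x) → y) → x) → x) → not z) → y): 0 ≤ 0.54, so result = 1

1.00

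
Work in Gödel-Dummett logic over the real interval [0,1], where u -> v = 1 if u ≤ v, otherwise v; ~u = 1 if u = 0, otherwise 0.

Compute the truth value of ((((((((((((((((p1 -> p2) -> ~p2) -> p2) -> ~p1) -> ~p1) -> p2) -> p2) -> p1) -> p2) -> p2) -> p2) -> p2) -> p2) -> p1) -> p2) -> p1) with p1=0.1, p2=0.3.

0.10

(p1 -> p2): 0.1 ≤ 0.3, so result = 1
~p2: Gödel ¬ of 0.3 = 0 (operand ≠ 0)
((p1 -> p2) -> ~p2): 1 > 0, so result = 0
(((p1 -> p2) -> ~p2) -> p2): 0 ≤ 0.3, so result = 1
~p1: Gödel ¬ of 0.1 = 0 (operand ≠ 0)
((((p1 -> p2) -> ~p2) -> p2) -> ~p1): 1 > 0, so result = 0
~p1: Gödel ¬ of 0.1 = 0 (operand ≠ 0)
(((((p1 -> p2) -> ~p2) -> p2) -> ~p1) -> ~p1): 0 ≤ 0, so result = 1
((((((p1 -> p2) -> ~p2) -> p2) -> ~p1) -> ~p1) -> p2): 1 > 0.3, so result = 0.3
(((((((p1 -> p2) -> ~p2) -> p2) -> ~p1) -> ~p1) -> p2) -> p2): 0.3 ≤ 0.3, so result = 1
((((((((p1 -> p2) -> ~p2) -> p2) -> ~p1) -> ~p1) -> p2) -> p2) -> p1): 1 > 0.1, so result = 0.1
(((((((((p1 -> p2) -> ~p2) -> p2) -> ~p1) -> ~p1) -> p2) -> p2) -> p1) -> p2): 0.1 ≤ 0.3, so result = 1
((((((((((p1 -> p2) -> ~p2) -> p2) -> ~p1) -> ~p1) -> p2) -> p2) -> p1) -> p2) -> p2): 1 > 0.3, so result = 0.3
(((((((((((p1 -> p2) -> ~p2) -> p2) -> ~p1) -> ~p1) -> p2) -> p2) -> p1) -> p2) -> p2) -> p2): 0.3 ≤ 0.3, so result = 1
((((((((((((p1 -> p2) -> ~p2) -> p2) -> ~p1) -> ~p1) -> p2) -> p2) -> p1) -> p2) -> p2) -> p2) -> p2): 1 > 0.3, so result = 0.3
(((((((((((((p1 -> p2) -> ~p2) -> p2) -> ~p1) -> ~p1) -> p2) -> p2) -> p1) -> p2) -> p2) -> p2) -> p2) -> p2): 0.3 ≤ 0.3, so result = 1
((((((((((((((p1 -> p2) -> ~p2) -> p2) -> ~p1) -> ~p1) -> p2) -> p2) -> p1) -> p2) -> p2) -> p2) -> p2) -> p2) -> p1): 1 > 0.1, so result = 0.1
(((((((((((((((p1 -> p2) -> ~p2) -> p2) -> ~p1) -> ~p1) -> p2) -> p2) -> p1) -> p2) -> p2) -> p2) -> p2) -> p2) -> p1) -> p2): 0.1 ≤ 0.3, so result = 1
((((((((((((((((p1 -> p2) -> ~p2) -> p2) -> ~p1) -> ~p1) -> p2) -> p2) -> p1) -> p2) -> p2) -> p2) -> p2) -> p2) -> p1) -> p2) -> p1): 1 > 0.1, so result = 0.1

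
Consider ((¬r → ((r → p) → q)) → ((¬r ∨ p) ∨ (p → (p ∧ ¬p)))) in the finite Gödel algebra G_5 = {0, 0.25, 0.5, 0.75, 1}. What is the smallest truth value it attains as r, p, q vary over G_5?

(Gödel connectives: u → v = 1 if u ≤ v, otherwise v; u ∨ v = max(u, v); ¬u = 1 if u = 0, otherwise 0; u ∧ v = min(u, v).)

The minimum is attained at r = 0.25, p = 0.25, q = 0:
  ¬r: Gödel ¬ of 0.25 = 0 (operand ≠ 0)
  (r → p): 0.25 ≤ 0.25, so result = 1
  ((r → p) → q): 1 > 0, so result = 0
  (¬r → ((r → p) → q)): 0 ≤ 0, so result = 1
  ¬r: Gödel ¬ of 0.25 = 0 (operand ≠ 0)
  (¬r ∨ p) = max(0, 0.25) = 0.25
  ¬p: Gödel ¬ of 0.25 = 0 (operand ≠ 0)
  (p ∧ ¬p) = min(0.25, 0) = 0
  (p → (p ∧ ¬p)): 0.25 > 0, so result = 0
  ((¬r ∨ p) ∨ (p → (p ∧ ¬p))) = max(0.25, 0) = 0.25
  ((¬r → ((r → p) → q)) → ((¬r ∨ p) ∨ (p → (p ∧ ¬p)))): 1 > 0.25, so result = 0.25
Checking all 125 assignments confirms none give a value below 0.25.

0.25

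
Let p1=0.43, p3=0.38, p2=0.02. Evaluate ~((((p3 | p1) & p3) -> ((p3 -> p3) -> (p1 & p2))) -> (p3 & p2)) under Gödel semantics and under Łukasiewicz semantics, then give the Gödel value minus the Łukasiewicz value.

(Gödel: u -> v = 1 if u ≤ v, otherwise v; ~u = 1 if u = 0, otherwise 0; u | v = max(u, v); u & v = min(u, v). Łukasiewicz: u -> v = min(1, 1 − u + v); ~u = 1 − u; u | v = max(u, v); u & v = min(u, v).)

Gödel evaluation:
  (p3 | p1) = max(0.38, 0.43) = 0.43
  ((p3 | p1) & p3) = min(0.43, 0.38) = 0.38
  (p3 -> p3): 0.38 ≤ 0.38, so result = 1
  (p1 & p2) = min(0.43, 0.02) = 0.02
  ((p3 -> p3) -> (p1 & p2)): 1 > 0.02, so result = 0.02
  (((p3 | p1) & p3) -> ((p3 -> p3) -> (p1 & p2))): 0.38 > 0.02, so result = 0.02
  (p3 & p2) = min(0.38, 0.02) = 0.02
  ((((p3 | p1) & p3) -> ((p3 -> p3) -> (p1 & p2))) -> (p3 & p2)): 0.02 ≤ 0.02, so result = 1
  ~((((p3 | p1) & p3) -> ((p3 -> p3) -> (p1 & p2))) -> (p3 & p2)): Gödel ¬ of 1 = 0 (operand ≠ 0)
  Gödel value = 0
Łukasiewicz evaluation:
  (p3 | p1) = max(0.38, 0.43) = 0.43
  ((p3 | p1) & p3) = min(0.43, 0.38) = 0.38
  (p3 -> p3): min(1, 1 − 0.38 + 0.38) = 1
  (p1 & p2) = min(0.43, 0.02) = 0.02
  ((p3 -> p3) -> (p1 & p2)): min(1, 1 − 1 + 0.02) = 0.02
  (((p3 | p1) & p3) -> ((p3 -> p3) -> (p1 & p2))): min(1, 1 − 0.38 + 0.02) = 0.64
  (p3 & p2) = min(0.38, 0.02) = 0.02
  ((((p3 | p1) & p3) -> ((p3 -> p3) -> (p1 & p2))) -> (p3 & p2)): min(1, 1 − 0.64 + 0.02) = 0.38
  ~((((p3 | p1) & p3) -> ((p3 -> p3) -> (p1 & p2))) -> (p3 & p2)): Łukasiewicz ¬ gives 1 − 0.38 = 0.62
  Łukasiewicz value = 0.62
Difference: 0 − 0.62 = -0.62

-0.62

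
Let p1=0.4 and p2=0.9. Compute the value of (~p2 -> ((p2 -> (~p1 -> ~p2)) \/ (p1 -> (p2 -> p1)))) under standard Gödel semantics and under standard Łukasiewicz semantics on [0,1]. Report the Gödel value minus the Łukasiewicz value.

Gödel evaluation:
  ~p2: Gödel ¬ of 0.9 = 0 (operand ≠ 0)
  ~p1: Gödel ¬ of 0.4 = 0 (operand ≠ 0)
  ~p2: Gödel ¬ of 0.9 = 0 (operand ≠ 0)
  (~p1 -> ~p2): 0 ≤ 0, so result = 1
  (p2 -> (~p1 -> ~p2)): 0.9 ≤ 1, so result = 1
  (p2 -> p1): 0.9 > 0.4, so result = 0.4
  (p1 -> (p2 -> p1)): 0.4 ≤ 0.4, so result = 1
  ((p2 -> (~p1 -> ~p2)) \/ (p1 -> (p2 -> p1))) = max(1, 1) = 1
  (~p2 -> ((p2 -> (~p1 -> ~p2)) \/ (p1 -> (p2 -> p1)))): 0 ≤ 1, so result = 1
  Gödel value = 1
Łukasiewicz evaluation:
  ~p2: Łukasiewicz ¬ gives 1 − 0.9 = 0.1
  ~p1: Łukasiewicz ¬ gives 1 − 0.4 = 0.6
  ~p2: Łukasiewicz ¬ gives 1 − 0.9 = 0.1
  (~p1 -> ~p2): min(1, 1 − 0.6 + 0.1) = 0.5
  (p2 -> (~p1 -> ~p2)): min(1, 1 − 0.9 + 0.5) = 0.6
  (p2 -> p1): min(1, 1 − 0.9 + 0.4) = 0.5
  (p1 -> (p2 -> p1)): min(1, 1 − 0.4 + 0.5) = 1
  ((p2 -> (~p1 -> ~p2)) \/ (p1 -> (p2 -> p1))) = max(0.6, 1) = 1
  (~p2 -> ((p2 -> (~p1 -> ~p2)) \/ (p1 -> (p2 -> p1)))): min(1, 1 − 0.1 + 1) = 1
  Łukasiewicz value = 1
Difference: 1 − 1 = 0.00

0.00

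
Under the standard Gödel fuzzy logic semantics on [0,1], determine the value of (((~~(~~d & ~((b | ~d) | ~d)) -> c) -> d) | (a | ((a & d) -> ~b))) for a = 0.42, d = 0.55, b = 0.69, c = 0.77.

0.55

~d: Gödel ¬ of 0.55 = 0 (operand ≠ 0)
~~d: Gödel ¬ of 0 = 1 (operand is 0)
~d: Gödel ¬ of 0.55 = 0 (operand ≠ 0)
(b | ~d) = max(0.69, 0) = 0.69
~d: Gödel ¬ of 0.55 = 0 (operand ≠ 0)
((b | ~d) | ~d) = max(0.69, 0) = 0.69
~((b | ~d) | ~d): Gödel ¬ of 0.69 = 0 (operand ≠ 0)
(~~d & ~((b | ~d) | ~d)) = min(1, 0) = 0
~(~~d & ~((b | ~d) | ~d)): Gödel ¬ of 0 = 1 (operand is 0)
~~(~~d & ~((b | ~d) | ~d)): Gödel ¬ of 1 = 0 (operand ≠ 0)
(~~(~~d & ~((b | ~d) | ~d)) -> c): 0 ≤ 0.77, so result = 1
((~~(~~d & ~((b | ~d) | ~d)) -> c) -> d): 1 > 0.55, so result = 0.55
(a & d) = min(0.42, 0.55) = 0.42
~b: Gödel ¬ of 0.69 = 0 (operand ≠ 0)
((a & d) -> ~b): 0.42 > 0, so result = 0
(a | ((a & d) -> ~b)) = max(0.42, 0) = 0.42
(((~~(~~d & ~((b | ~d) | ~d)) -> c) -> d) | (a | ((a & d) -> ~b))) = max(0.55, 0.42) = 0.55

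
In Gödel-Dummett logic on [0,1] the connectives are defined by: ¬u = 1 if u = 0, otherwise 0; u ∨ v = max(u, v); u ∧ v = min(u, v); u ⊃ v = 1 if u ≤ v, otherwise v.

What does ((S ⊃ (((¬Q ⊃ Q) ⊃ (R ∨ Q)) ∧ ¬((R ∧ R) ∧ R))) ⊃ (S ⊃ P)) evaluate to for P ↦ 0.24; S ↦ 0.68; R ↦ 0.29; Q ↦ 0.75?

¬Q: Gödel ¬ of 0.75 = 0 (operand ≠ 0)
(¬Q ⊃ Q): 0 ≤ 0.75, so result = 1
(R ∨ Q) = max(0.29, 0.75) = 0.75
((¬Q ⊃ Q) ⊃ (R ∨ Q)): 1 > 0.75, so result = 0.75
(R ∧ R) = min(0.29, 0.29) = 0.29
((R ∧ R) ∧ R) = min(0.29, 0.29) = 0.29
¬((R ∧ R) ∧ R): Gödel ¬ of 0.29 = 0 (operand ≠ 0)
(((¬Q ⊃ Q) ⊃ (R ∨ Q)) ∧ ¬((R ∧ R) ∧ R)) = min(0.75, 0) = 0
(S ⊃ (((¬Q ⊃ Q) ⊃ (R ∨ Q)) ∧ ¬((R ∧ R) ∧ R))): 0.68 > 0, so result = 0
(S ⊃ P): 0.68 > 0.24, so result = 0.24
((S ⊃ (((¬Q ⊃ Q) ⊃ (R ∨ Q)) ∧ ¬((R ∧ R) ∧ R))) ⊃ (S ⊃ P)): 0 ≤ 0.24, so result = 1

1.00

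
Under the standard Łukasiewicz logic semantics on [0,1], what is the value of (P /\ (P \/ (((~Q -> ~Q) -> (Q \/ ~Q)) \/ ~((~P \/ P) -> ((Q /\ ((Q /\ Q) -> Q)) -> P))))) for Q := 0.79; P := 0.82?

~Q: Łukasiewicz ¬ gives 1 − 0.79 = 0.21
~Q: Łukasiewicz ¬ gives 1 − 0.79 = 0.21
(~Q -> ~Q): min(1, 1 − 0.21 + 0.21) = 1
~Q: Łukasiewicz ¬ gives 1 − 0.79 = 0.21
(Q \/ ~Q) = max(0.79, 0.21) = 0.79
((~Q -> ~Q) -> (Q \/ ~Q)): min(1, 1 − 1 + 0.79) = 0.79
~P: Łukasiewicz ¬ gives 1 − 0.82 = 0.18
(~P \/ P) = max(0.18, 0.82) = 0.82
(Q /\ Q) = min(0.79, 0.79) = 0.79
((Q /\ Q) -> Q): min(1, 1 − 0.79 + 0.79) = 1
(Q /\ ((Q /\ Q) -> Q)) = min(0.79, 1) = 0.79
((Q /\ ((Q /\ Q) -> Q)) -> P): min(1, 1 − 0.79 + 0.82) = 1
((~P \/ P) -> ((Q /\ ((Q /\ Q) -> Q)) -> P)): min(1, 1 − 0.82 + 1) = 1
~((~P \/ P) -> ((Q /\ ((Q /\ Q) -> Q)) -> P)): Łukasiewicz ¬ gives 1 − 1 = 0
(((~Q -> ~Q) -> (Q \/ ~Q)) \/ ~((~P \/ P) -> ((Q /\ ((Q /\ Q) -> Q)) -> P))) = max(0.79, 0) = 0.79
(P \/ (((~Q -> ~Q) -> (Q \/ ~Q)) \/ ~((~P \/ P) -> ((Q /\ ((Q /\ Q) -> Q)) -> P)))) = max(0.82, 0.79) = 0.82
(P /\ (P \/ (((~Q -> ~Q) -> (Q \/ ~Q)) \/ ~((~P \/ P) -> ((Q /\ ((Q /\ Q) -> Q)) -> P))))) = min(0.82, 0.82) = 0.82

0.82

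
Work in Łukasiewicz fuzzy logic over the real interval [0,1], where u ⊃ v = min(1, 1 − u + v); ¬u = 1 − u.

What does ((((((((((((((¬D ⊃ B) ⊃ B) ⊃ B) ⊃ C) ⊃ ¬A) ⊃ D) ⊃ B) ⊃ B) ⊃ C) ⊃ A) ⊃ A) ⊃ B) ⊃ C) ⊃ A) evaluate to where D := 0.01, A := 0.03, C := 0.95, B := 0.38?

¬D: Łukasiewicz ¬ gives 1 − 0.01 = 0.99
(¬D ⊃ B): min(1, 1 − 0.99 + 0.38) = 0.39
((¬D ⊃ B) ⊃ B): min(1, 1 − 0.39 + 0.38) = 0.99
(((¬D ⊃ B) ⊃ B) ⊃ B): min(1, 1 − 0.99 + 0.38) = 0.39
((((¬D ⊃ B) ⊃ B) ⊃ B) ⊃ C): min(1, 1 − 0.39 + 0.95) = 1
¬A: Łukasiewicz ¬ gives 1 − 0.03 = 0.97
(((((¬D ⊃ B) ⊃ B) ⊃ B) ⊃ C) ⊃ ¬A): min(1, 1 − 1 + 0.97) = 0.97
((((((¬D ⊃ B) ⊃ B) ⊃ B) ⊃ C) ⊃ ¬A) ⊃ D): min(1, 1 − 0.97 + 0.01) = 0.04
(((((((¬D ⊃ B) ⊃ B) ⊃ B) ⊃ C) ⊃ ¬A) ⊃ D) ⊃ B): min(1, 1 − 0.04 + 0.38) = 1
((((((((¬D ⊃ B) ⊃ B) ⊃ B) ⊃ C) ⊃ ¬A) ⊃ D) ⊃ B) ⊃ B): min(1, 1 − 1 + 0.38) = 0.38
(((((((((¬D ⊃ B) ⊃ B) ⊃ B) ⊃ C) ⊃ ¬A) ⊃ D) ⊃ B) ⊃ B) ⊃ C): min(1, 1 − 0.38 + 0.95) = 1
((((((((((¬D ⊃ B) ⊃ B) ⊃ B) ⊃ C) ⊃ ¬A) ⊃ D) ⊃ B) ⊃ B) ⊃ C) ⊃ A): min(1, 1 − 1 + 0.03) = 0.03
(((((((((((¬D ⊃ B) ⊃ B) ⊃ B) ⊃ C) ⊃ ¬A) ⊃ D) ⊃ B) ⊃ B) ⊃ C) ⊃ A) ⊃ A): min(1, 1 − 0.03 + 0.03) = 1
((((((((((((¬D ⊃ B) ⊃ B) ⊃ B) ⊃ C) ⊃ ¬A) ⊃ D) ⊃ B) ⊃ B) ⊃ C) ⊃ A) ⊃ A) ⊃ B): min(1, 1 − 1 + 0.38) = 0.38
(((((((((((((¬D ⊃ B) ⊃ B) ⊃ B) ⊃ C) ⊃ ¬A) ⊃ D) ⊃ B) ⊃ B) ⊃ C) ⊃ A) ⊃ A) ⊃ B) ⊃ C): min(1, 1 − 0.38 + 0.95) = 1
((((((((((((((¬D ⊃ B) ⊃ B) ⊃ B) ⊃ C) ⊃ ¬A) ⊃ D) ⊃ B) ⊃ B) ⊃ C) ⊃ A) ⊃ A) ⊃ B) ⊃ C) ⊃ A): min(1, 1 − 1 + 0.03) = 0.03

0.03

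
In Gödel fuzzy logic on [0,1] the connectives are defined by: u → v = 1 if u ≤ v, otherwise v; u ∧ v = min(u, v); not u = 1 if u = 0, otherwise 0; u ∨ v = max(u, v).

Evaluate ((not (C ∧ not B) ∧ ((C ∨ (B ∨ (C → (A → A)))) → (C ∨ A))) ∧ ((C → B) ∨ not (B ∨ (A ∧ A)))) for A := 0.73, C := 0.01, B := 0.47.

not B: Gödel ¬ of 0.47 = 0 (operand ≠ 0)
(C ∧ not B) = min(0.01, 0) = 0
not (C ∧ not B): Gödel ¬ of 0 = 1 (operand is 0)
(A → A): 0.73 ≤ 0.73, so result = 1
(C → (A → A)): 0.01 ≤ 1, so result = 1
(B ∨ (C → (A → A))) = max(0.47, 1) = 1
(C ∨ (B ∨ (C → (A → A)))) = max(0.01, 1) = 1
(C ∨ A) = max(0.01, 0.73) = 0.73
((C ∨ (B ∨ (C → (A → A)))) → (C ∨ A)): 1 > 0.73, so result = 0.73
(not (C ∧ not B) ∧ ((C ∨ (B ∨ (C → (A → A)))) → (C ∨ A))) = min(1, 0.73) = 0.73
(C → B): 0.01 ≤ 0.47, so result = 1
(A ∧ A) = min(0.73, 0.73) = 0.73
(B ∨ (A ∧ A)) = max(0.47, 0.73) = 0.73
not (B ∨ (A ∧ A)): Gödel ¬ of 0.73 = 0 (operand ≠ 0)
((C → B) ∨ not (B ∨ (A ∧ A))) = max(1, 0) = 1
((not (C ∧ not B) ∧ ((C ∨ (B ∨ (C → (A → A)))) → (C ∨ A))) ∧ ((C → B) ∨ not (B ∨ (A ∧ A)))) = min(0.73, 1) = 0.73

0.73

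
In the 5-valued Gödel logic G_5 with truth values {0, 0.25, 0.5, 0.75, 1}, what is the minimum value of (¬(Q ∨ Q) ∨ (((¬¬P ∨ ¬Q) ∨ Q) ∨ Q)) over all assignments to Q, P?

0.25

The minimum is attained at Q = 0.25, P = 0:
  (Q ∨ Q) = max(0.25, 0.25) = 0.25
  ¬(Q ∨ Q): Gödel ¬ of 0.25 = 0 (operand ≠ 0)
  ¬P: Gödel ¬ of 0 = 1 (operand is 0)
  ¬¬P: Gödel ¬ of 1 = 0 (operand ≠ 0)
  ¬Q: Gödel ¬ of 0.25 = 0 (operand ≠ 0)
  (¬¬P ∨ ¬Q) = max(0, 0) = 0
  ((¬¬P ∨ ¬Q) ∨ Q) = max(0, 0.25) = 0.25
  (((¬¬P ∨ ¬Q) ∨ Q) ∨ Q) = max(0.25, 0.25) = 0.25
  (¬(Q ∨ Q) ∨ (((¬¬P ∨ ¬Q) ∨ Q) ∨ Q)) = max(0, 0.25) = 0.25
Checking all 25 assignments confirms none give a value below 0.25.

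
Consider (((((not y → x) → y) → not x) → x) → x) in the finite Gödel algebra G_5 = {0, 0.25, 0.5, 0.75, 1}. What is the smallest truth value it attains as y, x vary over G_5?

0.25

The minimum is attained at y = 0.25, x = 0.25:
  not y: Gödel ¬ of 0.25 = 0 (operand ≠ 0)
  (not y → x): 0 ≤ 0.25, so result = 1
  ((not y → x) → y): 1 > 0.25, so result = 0.25
  not x: Gödel ¬ of 0.25 = 0 (operand ≠ 0)
  (((not y → x) → y) → not x): 0.25 > 0, so result = 0
  ((((not y → x) → y) → not x) → x): 0 ≤ 0.25, so result = 1
  (((((not y → x) → y) → not x) → x) → x): 1 > 0.25, so result = 0.25
Checking all 25 assignments confirms none give a value below 0.25.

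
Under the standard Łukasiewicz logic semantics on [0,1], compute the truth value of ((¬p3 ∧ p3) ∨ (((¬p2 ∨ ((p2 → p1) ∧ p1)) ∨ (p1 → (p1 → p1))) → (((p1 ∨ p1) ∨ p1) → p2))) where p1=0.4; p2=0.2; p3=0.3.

¬p3: Łukasiewicz ¬ gives 1 − 0.3 = 0.7
(¬p3 ∧ p3) = min(0.7, 0.3) = 0.3
¬p2: Łukasiewicz ¬ gives 1 − 0.2 = 0.8
(p2 → p1): min(1, 1 − 0.2 + 0.4) = 1
((p2 → p1) ∧ p1) = min(1, 0.4) = 0.4
(¬p2 ∨ ((p2 → p1) ∧ p1)) = max(0.8, 0.4) = 0.8
(p1 → p1): min(1, 1 − 0.4 + 0.4) = 1
(p1 → (p1 → p1)): min(1, 1 − 0.4 + 1) = 1
((¬p2 ∨ ((p2 → p1) ∧ p1)) ∨ (p1 → (p1 → p1))) = max(0.8, 1) = 1
(p1 ∨ p1) = max(0.4, 0.4) = 0.4
((p1 ∨ p1) ∨ p1) = max(0.4, 0.4) = 0.4
(((p1 ∨ p1) ∨ p1) → p2): min(1, 1 − 0.4 + 0.2) = 0.8
(((¬p2 ∨ ((p2 → p1) ∧ p1)) ∨ (p1 → (p1 → p1))) → (((p1 ∨ p1) ∨ p1) → p2)): min(1, 1 − 1 + 0.8) = 0.8
((¬p3 ∧ p3) ∨ (((¬p2 ∨ ((p2 → p1) ∧ p1)) ∨ (p1 → (p1 → p1))) → (((p1 ∨ p1) ∨ p1) → p2))) = max(0.3, 0.8) = 0.8

0.80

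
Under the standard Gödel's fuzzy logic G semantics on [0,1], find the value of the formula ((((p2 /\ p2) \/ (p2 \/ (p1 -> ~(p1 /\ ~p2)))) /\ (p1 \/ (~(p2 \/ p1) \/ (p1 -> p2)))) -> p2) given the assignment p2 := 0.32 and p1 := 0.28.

0.32

(p2 /\ p2) = min(0.32, 0.32) = 0.32
~p2: Gödel ¬ of 0.32 = 0 (operand ≠ 0)
(p1 /\ ~p2) = min(0.28, 0) = 0
~(p1 /\ ~p2): Gödel ¬ of 0 = 1 (operand is 0)
(p1 -> ~(p1 /\ ~p2)): 0.28 ≤ 1, so result = 1
(p2 \/ (p1 -> ~(p1 /\ ~p2))) = max(0.32, 1) = 1
((p2 /\ p2) \/ (p2 \/ (p1 -> ~(p1 /\ ~p2)))) = max(0.32, 1) = 1
(p2 \/ p1) = max(0.32, 0.28) = 0.32
~(p2 \/ p1): Gödel ¬ of 0.32 = 0 (operand ≠ 0)
(p1 -> p2): 0.28 ≤ 0.32, so result = 1
(~(p2 \/ p1) \/ (p1 -> p2)) = max(0, 1) = 1
(p1 \/ (~(p2 \/ p1) \/ (p1 -> p2))) = max(0.28, 1) = 1
(((p2 /\ p2) \/ (p2 \/ (p1 -> ~(p1 /\ ~p2)))) /\ (p1 \/ (~(p2 \/ p1) \/ (p1 -> p2)))) = min(1, 1) = 1
((((p2 /\ p2) \/ (p2 \/ (p1 -> ~(p1 /\ ~p2)))) /\ (p1 \/ (~(p2 \/ p1) \/ (p1 -> p2)))) -> p2): 1 > 0.32, so result = 0.32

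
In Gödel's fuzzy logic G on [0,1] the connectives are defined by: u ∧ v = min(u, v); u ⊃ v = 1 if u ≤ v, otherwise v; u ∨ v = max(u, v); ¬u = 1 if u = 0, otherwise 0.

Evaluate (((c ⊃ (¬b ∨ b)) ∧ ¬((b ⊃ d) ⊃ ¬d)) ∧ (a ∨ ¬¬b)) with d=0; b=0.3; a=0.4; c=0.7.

0.00

¬b: Gödel ¬ of 0.3 = 0 (operand ≠ 0)
(¬b ∨ b) = max(0, 0.3) = 0.3
(c ⊃ (¬b ∨ b)): 0.7 > 0.3, so result = 0.3
(b ⊃ d): 0.3 > 0, so result = 0
¬d: Gödel ¬ of 0 = 1 (operand is 0)
((b ⊃ d) ⊃ ¬d): 0 ≤ 1, so result = 1
¬((b ⊃ d) ⊃ ¬d): Gödel ¬ of 1 = 0 (operand ≠ 0)
((c ⊃ (¬b ∨ b)) ∧ ¬((b ⊃ d) ⊃ ¬d)) = min(0.3, 0) = 0
¬b: Gödel ¬ of 0.3 = 0 (operand ≠ 0)
¬¬b: Gödel ¬ of 0 = 1 (operand is 0)
(a ∨ ¬¬b) = max(0.4, 1) = 1
(((c ⊃ (¬b ∨ b)) ∧ ¬((b ⊃ d) ⊃ ¬d)) ∧ (a ∨ ¬¬b)) = min(0, 1) = 0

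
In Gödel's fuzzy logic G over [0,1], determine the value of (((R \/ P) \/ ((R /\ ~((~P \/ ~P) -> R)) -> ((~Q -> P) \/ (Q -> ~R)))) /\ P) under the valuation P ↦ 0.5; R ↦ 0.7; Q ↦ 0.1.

0.50

(R \/ P) = max(0.7, 0.5) = 0.7
~P: Gödel ¬ of 0.5 = 0 (operand ≠ 0)
~P: Gödel ¬ of 0.5 = 0 (operand ≠ 0)
(~P \/ ~P) = max(0, 0) = 0
((~P \/ ~P) -> R): 0 ≤ 0.7, so result = 1
~((~P \/ ~P) -> R): Gödel ¬ of 1 = 0 (operand ≠ 0)
(R /\ ~((~P \/ ~P) -> R)) = min(0.7, 0) = 0
~Q: Gödel ¬ of 0.1 = 0 (operand ≠ 0)
(~Q -> P): 0 ≤ 0.5, so result = 1
~R: Gödel ¬ of 0.7 = 0 (operand ≠ 0)
(Q -> ~R): 0.1 > 0, so result = 0
((~Q -> P) \/ (Q -> ~R)) = max(1, 0) = 1
((R /\ ~((~P \/ ~P) -> R)) -> ((~Q -> P) \/ (Q -> ~R))): 0 ≤ 1, so result = 1
((R \/ P) \/ ((R /\ ~((~P \/ ~P) -> R)) -> ((~Q -> P) \/ (Q -> ~R)))) = max(0.7, 1) = 1
(((R \/ P) \/ ((R /\ ~((~P \/ ~P) -> R)) -> ((~Q -> P) \/ (Q -> ~R)))) /\ P) = min(1, 0.5) = 0.5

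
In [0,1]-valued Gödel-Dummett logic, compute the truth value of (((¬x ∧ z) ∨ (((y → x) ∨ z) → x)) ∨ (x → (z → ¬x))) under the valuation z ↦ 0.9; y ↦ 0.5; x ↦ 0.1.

¬x: Gödel ¬ of 0.1 = 0 (operand ≠ 0)
(¬x ∧ z) = min(0, 0.9) = 0
(y → x): 0.5 > 0.1, so result = 0.1
((y → x) ∨ z) = max(0.1, 0.9) = 0.9
(((y → x) ∨ z) → x): 0.9 > 0.1, so result = 0.1
((¬x ∧ z) ∨ (((y → x) ∨ z) → x)) = max(0, 0.1) = 0.1
¬x: Gödel ¬ of 0.1 = 0 (operand ≠ 0)
(z → ¬x): 0.9 > 0, so result = 0
(x → (z → ¬x)): 0.1 > 0, so result = 0
(((¬x ∧ z) ∨ (((y → x) ∨ z) → x)) ∨ (x → (z → ¬x))) = max(0.1, 0) = 0.1

0.10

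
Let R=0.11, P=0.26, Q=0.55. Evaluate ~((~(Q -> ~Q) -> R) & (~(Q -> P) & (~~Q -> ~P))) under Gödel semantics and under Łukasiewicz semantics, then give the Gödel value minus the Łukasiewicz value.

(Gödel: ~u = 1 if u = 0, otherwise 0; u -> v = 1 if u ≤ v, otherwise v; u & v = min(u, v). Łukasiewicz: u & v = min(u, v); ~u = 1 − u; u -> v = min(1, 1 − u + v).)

0.29

Gödel evaluation:
  ~Q: Gödel ¬ of 0.55 = 0 (operand ≠ 0)
  (Q -> ~Q): 0.55 > 0, so result = 0
  ~(Q -> ~Q): Gödel ¬ of 0 = 1 (operand is 0)
  (~(Q -> ~Q) -> R): 1 > 0.11, so result = 0.11
  (Q -> P): 0.55 > 0.26, so result = 0.26
  ~(Q -> P): Gödel ¬ of 0.26 = 0 (operand ≠ 0)
  ~Q: Gödel ¬ of 0.55 = 0 (operand ≠ 0)
  ~~Q: Gödel ¬ of 0 = 1 (operand is 0)
  ~P: Gödel ¬ of 0.26 = 0 (operand ≠ 0)
  (~~Q -> ~P): 1 > 0, so result = 0
  (~(Q -> P) & (~~Q -> ~P)) = min(0, 0) = 0
  ((~(Q -> ~Q) -> R) & (~(Q -> P) & (~~Q -> ~P))) = min(0.11, 0) = 0
  ~((~(Q -> ~Q) -> R) & (~(Q -> P) & (~~Q -> ~P))): Gödel ¬ of 0 = 1 (operand is 0)
  Gödel value = 1
Łukasiewicz evaluation:
  ~Q: Łukasiewicz ¬ gives 1 − 0.55 = 0.45
  (Q -> ~Q): min(1, 1 − 0.55 + 0.45) = 0.9
  ~(Q -> ~Q): Łukasiewicz ¬ gives 1 − 0.9 = 0.1
  (~(Q -> ~Q) -> R): min(1, 1 − 0.1 + 0.11) = 1
  (Q -> P): min(1, 1 − 0.55 + 0.26) = 0.71
  ~(Q -> P): Łukasiewicz ¬ gives 1 − 0.71 = 0.29
  ~Q: Łukasiewicz ¬ gives 1 − 0.55 = 0.45
  ~~Q: Łukasiewicz ¬ gives 1 − 0.45 = 0.55
  ~P: Łukasiewicz ¬ gives 1 − 0.26 = 0.74
  (~~Q -> ~P): min(1, 1 − 0.55 + 0.74) = 1
  (~(Q -> P) & (~~Q -> ~P)) = min(0.29, 1) = 0.29
  ((~(Q -> ~Q) -> R) & (~(Q -> P) & (~~Q -> ~P))) = min(1, 0.29) = 0.29
  ~((~(Q -> ~Q) -> R) & (~(Q -> P) & (~~Q -> ~P))): Łukasiewicz ¬ gives 1 − 0.29 = 0.71
  Łukasiewicz value = 0.71
Difference: 1 − 0.71 = 0.29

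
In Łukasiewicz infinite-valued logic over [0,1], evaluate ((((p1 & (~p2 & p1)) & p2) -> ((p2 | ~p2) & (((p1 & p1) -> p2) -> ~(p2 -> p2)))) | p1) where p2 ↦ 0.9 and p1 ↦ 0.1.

~p2: Łukasiewicz ¬ gives 1 − 0.9 = 0.1
(~p2 & p1) = min(0.1, 0.1) = 0.1
(p1 & (~p2 & p1)) = min(0.1, 0.1) = 0.1
((p1 & (~p2 & p1)) & p2) = min(0.1, 0.9) = 0.1
~p2: Łukasiewicz ¬ gives 1 − 0.9 = 0.1
(p2 | ~p2) = max(0.9, 0.1) = 0.9
(p1 & p1) = min(0.1, 0.1) = 0.1
((p1 & p1) -> p2): min(1, 1 − 0.1 + 0.9) = 1
(p2 -> p2): min(1, 1 − 0.9 + 0.9) = 1
~(p2 -> p2): Łukasiewicz ¬ gives 1 − 1 = 0
(((p1 & p1) -> p2) -> ~(p2 -> p2)): min(1, 1 − 1 + 0) = 0
((p2 | ~p2) & (((p1 & p1) -> p2) -> ~(p2 -> p2))) = min(0.9, 0) = 0
(((p1 & (~p2 & p1)) & p2) -> ((p2 | ~p2) & (((p1 & p1) -> p2) -> ~(p2 -> p2)))): min(1, 1 − 0.1 + 0) = 0.9
((((p1 & (~p2 & p1)) & p2) -> ((p2 | ~p2) & (((p1 & p1) -> p2) -> ~(p2 -> p2)))) | p1) = max(0.9, 0.1) = 0.9

0.90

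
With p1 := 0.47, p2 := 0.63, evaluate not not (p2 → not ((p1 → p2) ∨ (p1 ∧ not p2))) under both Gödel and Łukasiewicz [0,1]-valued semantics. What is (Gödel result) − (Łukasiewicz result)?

Gödel evaluation:
  (p1 → p2): 0.47 ≤ 0.63, so result = 1
  not p2: Gödel ¬ of 0.63 = 0 (operand ≠ 0)
  (p1 ∧ not p2) = min(0.47, 0) = 0
  ((p1 → p2) ∨ (p1 ∧ not p2)) = max(1, 0) = 1
  not ((p1 → p2) ∨ (p1 ∧ not p2)): Gödel ¬ of 1 = 0 (operand ≠ 0)
  (p2 → not ((p1 → p2) ∨ (p1 ∧ not p2))): 0.63 > 0, so result = 0
  not (p2 → not ((p1 → p2) ∨ (p1 ∧ not p2))): Gödel ¬ of 0 = 1 (operand is 0)
  not not (p2 → not ((p1 → p2) ∨ (p1 ∧ not p2))): Gödel ¬ of 1 = 0 (operand ≠ 0)
  Gödel value = 0
Łukasiewicz evaluation:
  (p1 → p2): min(1, 1 − 0.47 + 0.63) = 1
  not p2: Łukasiewicz ¬ gives 1 − 0.63 = 0.37
  (p1 ∧ not p2) = min(0.47, 0.37) = 0.37
  ((p1 → p2) ∨ (p1 ∧ not p2)) = max(1, 0.37) = 1
  not ((p1 → p2) ∨ (p1 ∧ not p2)): Łukasiewicz ¬ gives 1 − 1 = 0
  (p2 → not ((p1 → p2) ∨ (p1 ∧ not p2))): min(1, 1 − 0.63 + 0) = 0.37
  not (p2 → not ((p1 → p2) ∨ (p1 ∧ not p2))): Łukasiewicz ¬ gives 1 − 0.37 = 0.63
  not not (p2 → not ((p1 → p2) ∨ (p1 ∧ not p2))): Łukasiewicz ¬ gives 1 − 0.63 = 0.37
  Łukasiewicz value = 0.37
Difference: 0 − 0.37 = -0.37

-0.37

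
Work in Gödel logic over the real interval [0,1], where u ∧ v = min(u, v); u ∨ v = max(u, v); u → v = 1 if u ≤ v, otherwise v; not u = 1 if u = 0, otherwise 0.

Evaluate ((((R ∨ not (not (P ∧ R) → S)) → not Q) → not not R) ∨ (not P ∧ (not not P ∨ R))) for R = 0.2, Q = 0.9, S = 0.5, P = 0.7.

(P ∧ R) = min(0.7, 0.2) = 0.2
not (P ∧ R): Gödel ¬ of 0.2 = 0 (operand ≠ 0)
(not (P ∧ R) → S): 0 ≤ 0.5, so result = 1
not (not (P ∧ R) → S): Gödel ¬ of 1 = 0 (operand ≠ 0)
(R ∨ not (not (P ∧ R) → S)) = max(0.2, 0) = 0.2
not Q: Gödel ¬ of 0.9 = 0 (operand ≠ 0)
((R ∨ not (not (P ∧ R) → S)) → not Q): 0.2 > 0, so result = 0
not R: Gödel ¬ of 0.2 = 0 (operand ≠ 0)
not not R: Gödel ¬ of 0 = 1 (operand is 0)
(((R ∨ not (not (P ∧ R) → S)) → not Q) → not not R): 0 ≤ 1, so result = 1
not P: Gödel ¬ of 0.7 = 0 (operand ≠ 0)
not P: Gödel ¬ of 0.7 = 0 (operand ≠ 0)
not not P: Gödel ¬ of 0 = 1 (operand is 0)
(not not P ∨ R) = max(1, 0.2) = 1
(not P ∧ (not not P ∨ R)) = min(0, 1) = 0
((((R ∨ not (not (P ∧ R) → S)) → not Q) → not not R) ∨ (not P ∧ (not not P ∨ R))) = max(1, 0) = 1

1.00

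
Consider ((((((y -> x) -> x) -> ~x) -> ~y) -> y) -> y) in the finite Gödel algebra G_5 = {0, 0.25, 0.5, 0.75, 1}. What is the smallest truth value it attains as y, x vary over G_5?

0.25

The minimum is attained at y = 0.25, x = 0:
  (y -> x): 0.25 > 0, so result = 0
  ((y -> x) -> x): 0 ≤ 0, so result = 1
  ~x: Gödel ¬ of 0 = 1 (operand is 0)
  (((y -> x) -> x) -> ~x): 1 ≤ 1, so result = 1
  ~y: Gödel ¬ of 0.25 = 0 (operand ≠ 0)
  ((((y -> x) -> x) -> ~x) -> ~y): 1 > 0, so result = 0
  (((((y -> x) -> x) -> ~x) -> ~y) -> y): 0 ≤ 0.25, so result = 1
  ((((((y -> x) -> x) -> ~x) -> ~y) -> y) -> y): 1 > 0.25, so result = 0.25
Checking all 25 assignments confirms none give a value below 0.25.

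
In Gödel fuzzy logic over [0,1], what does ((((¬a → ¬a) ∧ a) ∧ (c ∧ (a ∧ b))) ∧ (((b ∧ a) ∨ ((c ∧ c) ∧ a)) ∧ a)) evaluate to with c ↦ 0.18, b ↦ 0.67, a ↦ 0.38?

¬a: Gödel ¬ of 0.38 = 0 (operand ≠ 0)
¬a: Gödel ¬ of 0.38 = 0 (operand ≠ 0)
(¬a → ¬a): 0 ≤ 0, so result = 1
((¬a → ¬a) ∧ a) = min(1, 0.38) = 0.38
(a ∧ b) = min(0.38, 0.67) = 0.38
(c ∧ (a ∧ b)) = min(0.18, 0.38) = 0.18
(((¬a → ¬a) ∧ a) ∧ (c ∧ (a ∧ b))) = min(0.38, 0.18) = 0.18
(b ∧ a) = min(0.67, 0.38) = 0.38
(c ∧ c) = min(0.18, 0.18) = 0.18
((c ∧ c) ∧ a) = min(0.18, 0.38) = 0.18
((b ∧ a) ∨ ((c ∧ c) ∧ a)) = max(0.38, 0.18) = 0.38
(((b ∧ a) ∨ ((c ∧ c) ∧ a)) ∧ a) = min(0.38, 0.38) = 0.38
((((¬a → ¬a) ∧ a) ∧ (c ∧ (a ∧ b))) ∧ (((b ∧ a) ∨ ((c ∧ c) ∧ a)) ∧ a)) = min(0.18, 0.38) = 0.18

0.18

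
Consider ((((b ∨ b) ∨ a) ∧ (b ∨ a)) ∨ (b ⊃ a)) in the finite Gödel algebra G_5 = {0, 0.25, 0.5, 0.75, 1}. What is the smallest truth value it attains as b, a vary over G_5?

0.25

The minimum is attained at b = 0.25, a = 0:
  (b ∨ b) = max(0.25, 0.25) = 0.25
  ((b ∨ b) ∨ a) = max(0.25, 0) = 0.25
  (b ∨ a) = max(0.25, 0) = 0.25
  (((b ∨ b) ∨ a) ∧ (b ∨ a)) = min(0.25, 0.25) = 0.25
  (b ⊃ a): 0.25 > 0, so result = 0
  ((((b ∨ b) ∨ a) ∧ (b ∨ a)) ∨ (b ⊃ a)) = max(0.25, 0) = 0.25
Checking all 25 assignments confirms none give a value below 0.25.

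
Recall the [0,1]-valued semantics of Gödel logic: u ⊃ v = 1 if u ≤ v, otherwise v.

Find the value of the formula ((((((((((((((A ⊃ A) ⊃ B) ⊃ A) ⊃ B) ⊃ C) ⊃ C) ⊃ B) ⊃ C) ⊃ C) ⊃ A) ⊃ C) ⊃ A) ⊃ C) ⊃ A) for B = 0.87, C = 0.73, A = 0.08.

0.08

(A ⊃ A): 0.08 ≤ 0.08, so result = 1
((A ⊃ A) ⊃ B): 1 > 0.87, so result = 0.87
(((A ⊃ A) ⊃ B) ⊃ A): 0.87 > 0.08, so result = 0.08
((((A ⊃ A) ⊃ B) ⊃ A) ⊃ B): 0.08 ≤ 0.87, so result = 1
(((((A ⊃ A) ⊃ B) ⊃ A) ⊃ B) ⊃ C): 1 > 0.73, so result = 0.73
((((((A ⊃ A) ⊃ B) ⊃ A) ⊃ B) ⊃ C) ⊃ C): 0.73 ≤ 0.73, so result = 1
(((((((A ⊃ A) ⊃ B) ⊃ A) ⊃ B) ⊃ C) ⊃ C) ⊃ B): 1 > 0.87, so result = 0.87
((((((((A ⊃ A) ⊃ B) ⊃ A) ⊃ B) ⊃ C) ⊃ C) ⊃ B) ⊃ C): 0.87 > 0.73, so result = 0.73
(((((((((A ⊃ A) ⊃ B) ⊃ A) ⊃ B) ⊃ C) ⊃ C) ⊃ B) ⊃ C) ⊃ C): 0.73 ≤ 0.73, so result = 1
((((((((((A ⊃ A) ⊃ B) ⊃ A) ⊃ B) ⊃ C) ⊃ C) ⊃ B) ⊃ C) ⊃ C) ⊃ A): 1 > 0.08, so result = 0.08
(((((((((((A ⊃ A) ⊃ B) ⊃ A) ⊃ B) ⊃ C) ⊃ C) ⊃ B) ⊃ C) ⊃ C) ⊃ A) ⊃ C): 0.08 ≤ 0.73, so result = 1
((((((((((((A ⊃ A) ⊃ B) ⊃ A) ⊃ B) ⊃ C) ⊃ C) ⊃ B) ⊃ C) ⊃ C) ⊃ A) ⊃ C) ⊃ A): 1 > 0.08, so result = 0.08
(((((((((((((A ⊃ A) ⊃ B) ⊃ A) ⊃ B) ⊃ C) ⊃ C) ⊃ B) ⊃ C) ⊃ C) ⊃ A) ⊃ C) ⊃ A) ⊃ C): 0.08 ≤ 0.73, so result = 1
((((((((((((((A ⊃ A) ⊃ B) ⊃ A) ⊃ B) ⊃ C) ⊃ C) ⊃ B) ⊃ C) ⊃ C) ⊃ A) ⊃ C) ⊃ A) ⊃ C) ⊃ A): 1 > 0.08, so result = 0.08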